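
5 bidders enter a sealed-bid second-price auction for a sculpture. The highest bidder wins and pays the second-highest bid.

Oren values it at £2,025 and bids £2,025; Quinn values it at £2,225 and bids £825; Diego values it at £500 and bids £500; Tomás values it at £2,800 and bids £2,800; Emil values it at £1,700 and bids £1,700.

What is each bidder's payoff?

Ordered from highest: Tomás £2,800 > Oren £2,025 > Emil £1,700 > Quinn £825 > Diego £500.
Tomás has the top bid and wins; the price is the second-highest bid, £2,025.
Tomás's payoff = £2,800 − £2,025 = £775. All other bidders lose, so their payoff is 0.

Payoffs: Oren £0, Quinn £0, Diego £0, Tomás £775, Emil £0.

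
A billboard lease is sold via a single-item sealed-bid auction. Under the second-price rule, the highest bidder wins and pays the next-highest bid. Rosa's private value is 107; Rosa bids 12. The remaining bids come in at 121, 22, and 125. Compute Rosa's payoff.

Highest competing bid: 125.
Rosa's bid 12 is not the highest, so Rosa loses, pays nothing, and earns zero payoff.

Rosa's payoff: 0.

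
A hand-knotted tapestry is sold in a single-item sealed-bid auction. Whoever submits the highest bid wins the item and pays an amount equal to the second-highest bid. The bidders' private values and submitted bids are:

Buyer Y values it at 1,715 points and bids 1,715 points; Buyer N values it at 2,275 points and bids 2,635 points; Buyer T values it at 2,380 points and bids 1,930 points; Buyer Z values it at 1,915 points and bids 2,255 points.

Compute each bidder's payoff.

Payoffs: Buyer Y 0 points, Buyer N 20 points, Buyer T 0 points, Buyer Z 0 points.

Ordered from highest: Buyer N 2,635 points, then Buyer Z 2,255 points, then Buyer T 1,930 points, then Buyer Y 1,715 points.
Buyer N has the top bid and wins; the price is the second-highest bid, 2,255 points.
Buyer N's payoff = 2,275 points − 2,255 points = 20 points. All other bidders lose, so their payoff is 0.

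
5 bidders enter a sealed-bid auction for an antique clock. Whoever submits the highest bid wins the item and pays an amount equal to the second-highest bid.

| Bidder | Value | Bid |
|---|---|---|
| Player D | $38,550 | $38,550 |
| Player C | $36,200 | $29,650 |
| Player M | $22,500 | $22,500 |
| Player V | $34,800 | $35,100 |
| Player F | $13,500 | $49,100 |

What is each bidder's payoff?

Bids in descending order: Player F $49,100 > Player D $38,550 > Player V $35,100 > Player C $29,650 > Player M $22,500.
Player F has the top bid and wins; the price is the second-highest bid, $38,550.
Player F's payoff = $13,500 − $38,550 = -$25,050. All other bidders lose, so their payoff is 0.

Payoffs: Player D $0, Player C $0, Player M $0, Player V $0, Player F -$25,050.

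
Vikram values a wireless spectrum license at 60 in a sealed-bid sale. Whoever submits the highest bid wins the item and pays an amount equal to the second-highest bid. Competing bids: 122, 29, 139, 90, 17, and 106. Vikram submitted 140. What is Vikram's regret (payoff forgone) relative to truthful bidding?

79

The highest competing bid is 139.
Bidding truthfully at 60: the top bid is 139 (a rival), so Vikram loses. Payoff = 0.
Bidding 140: Vikram has the top bid, wins, and pays the second-highest bid 139. Payoff = 60 − 139 = -79.
Regret = truthful payoff − actual payoff = 0 − -79 = 79.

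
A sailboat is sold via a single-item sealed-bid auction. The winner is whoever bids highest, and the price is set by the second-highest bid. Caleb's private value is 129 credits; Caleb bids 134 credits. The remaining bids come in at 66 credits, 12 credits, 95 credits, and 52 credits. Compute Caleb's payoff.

Highest competing bid: 95 credits.
Caleb's bid 134 credits is the highest overall, so Caleb wins and pays the second-highest bid, 95 credits.
Payoff = value − price = 129 credits − 95 credits = 34 credits.

34 credits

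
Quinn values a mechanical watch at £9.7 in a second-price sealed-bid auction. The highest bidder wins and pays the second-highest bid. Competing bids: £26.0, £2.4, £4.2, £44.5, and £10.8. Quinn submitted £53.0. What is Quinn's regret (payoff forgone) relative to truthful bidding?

£34.8

The highest competing bid is £44.5.
Bidding truthfully at £9.7: the top bid is £44.5 (a rival), so Quinn loses. Payoff = £0.0.
Bidding £53.0: Quinn has the top bid, wins, and pays the second-highest bid £44.5. Payoff = £9.7 − £44.5 = -£34.8.
Regret = truthful payoff − actual payoff = £0.0 − -£34.8 = £34.8.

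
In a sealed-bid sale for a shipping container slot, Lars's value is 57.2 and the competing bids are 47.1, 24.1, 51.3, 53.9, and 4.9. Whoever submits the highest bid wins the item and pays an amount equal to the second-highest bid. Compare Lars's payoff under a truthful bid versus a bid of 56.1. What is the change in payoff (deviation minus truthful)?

Payoff change: 0.0.

The highest competing bid is 53.9.
Bidding truthfully at 57.2: Lars has the top bid, wins, and pays the second-highest bid 53.9. Payoff = 57.2 − 53.9 = 3.3.
Bidding 56.1: Lars has the top bid, wins, and pays the second-highest bid 53.9. Payoff = 57.2 − 53.9 = 3.3.
Change = 3.3 − 3.3 = 0.0.
The bid only affects whether you win, not the price — here both bids land on the same side of the top rival bid, so the deviation is payoff-neutral.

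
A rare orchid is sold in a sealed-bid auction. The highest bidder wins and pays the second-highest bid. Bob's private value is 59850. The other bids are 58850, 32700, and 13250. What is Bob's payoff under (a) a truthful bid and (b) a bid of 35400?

(a) 1000  (b) 0

The highest competing bid is 58850.
Bidding truthfully at 59850: Bob has the top bid, wins, and pays the second-highest bid 58850. Payoff = 59850 − 58850 = 1000.
Bidding 35400: the top bid is 58850 (a rival), so Bob loses. Payoff = 0.
This is the dominant-strategy logic: truthful bidding weakly beats any alternative.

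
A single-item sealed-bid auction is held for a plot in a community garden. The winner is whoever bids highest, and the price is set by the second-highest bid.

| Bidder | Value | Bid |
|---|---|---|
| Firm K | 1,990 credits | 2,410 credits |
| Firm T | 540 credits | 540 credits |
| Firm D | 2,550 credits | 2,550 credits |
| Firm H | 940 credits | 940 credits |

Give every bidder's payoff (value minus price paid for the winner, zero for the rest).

Ordered from highest: Firm D 2,550 credits > Firm K 2,410 credits > Firm H 940 credits > Firm T 540 credits.
Firm D has the top bid and wins; the price is the second-highest bid, 2,410 credits.
Firm D's payoff = 2,550 credits − 2,410 credits = 140 credits. All other bidders lose, so their payoff is 0.

Payoffs: Firm K 0 credits, Firm T 0 credits, Firm D 140 credits, Firm H 0 credits.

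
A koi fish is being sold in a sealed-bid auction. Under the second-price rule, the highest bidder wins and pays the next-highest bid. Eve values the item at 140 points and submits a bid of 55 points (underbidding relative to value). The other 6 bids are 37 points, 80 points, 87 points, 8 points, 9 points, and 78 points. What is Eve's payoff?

Highest competing bid: 87 points.
Eve's bid 55 points is not the highest, so Eve loses, pays nothing, and earns zero payoff.

Payoff = 0 points.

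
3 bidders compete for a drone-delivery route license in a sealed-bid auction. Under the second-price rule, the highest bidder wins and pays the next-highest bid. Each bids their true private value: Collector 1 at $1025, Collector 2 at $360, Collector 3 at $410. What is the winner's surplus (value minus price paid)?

$615

Ranking the bids: Collector 1 $1025; Collector 3 $410; Collector 2 $360.
Collector 1 wins with the top bid and pays the second-highest, $410.
Surplus = $1025 − $410 = $615.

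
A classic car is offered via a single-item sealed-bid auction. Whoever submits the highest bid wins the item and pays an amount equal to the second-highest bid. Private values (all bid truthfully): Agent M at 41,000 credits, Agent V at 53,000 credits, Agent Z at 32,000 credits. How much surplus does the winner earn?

Winner's surplus: 12,000 credits.

Sorted high to low: Agent V 53,000 credits, then Agent M 41,000 credits, then Agent Z 32,000 credits.
Agent V wins with the top bid and pays the second-highest, 41,000 credits.
Surplus = 53,000 credits − 41,000 credits = 12,000 credits.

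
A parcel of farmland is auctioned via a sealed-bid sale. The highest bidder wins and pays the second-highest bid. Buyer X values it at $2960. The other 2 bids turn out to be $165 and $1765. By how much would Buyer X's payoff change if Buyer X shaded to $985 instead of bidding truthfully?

Change in payoff: -$1195.

The highest competing bid is $1765.
Bidding truthfully at $2960: Buyer X has the top bid, wins, and pays the second-highest bid $1765. Payoff = $2960 − $1765 = $1195.
Bidding $985: the top bid is $1765 (a rival), so Buyer X loses. Payoff = $0.
Change = $0 − $1195 = -$1195.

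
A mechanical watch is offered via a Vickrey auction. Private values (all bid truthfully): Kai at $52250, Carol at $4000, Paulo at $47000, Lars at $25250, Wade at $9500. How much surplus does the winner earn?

Sorted high to low: Kai $52250; Paulo $47000; Lars $25250; Wade $9500; Carol $4000.
Kai wins with the top bid and pays the second-highest, $47000.
Surplus = $52250 − $47000 = $5250.

Winner's surplus: $5250.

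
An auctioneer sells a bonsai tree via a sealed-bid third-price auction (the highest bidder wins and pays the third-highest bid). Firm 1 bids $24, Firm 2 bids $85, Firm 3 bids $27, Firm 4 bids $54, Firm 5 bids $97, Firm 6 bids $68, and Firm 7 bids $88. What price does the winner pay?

Price paid: $85.

Ranking the bids: Firm 5 $97, then Firm 7 $88, then Firm 2 $85, then Firm 6 $68, then Firm 4 $54, then Firm 3 $27, then Firm 1 $24.
Firm 5 is the highest bidder, so Firm 5 wins.
Under the third-price rule, the price is the third-highest bid: $85.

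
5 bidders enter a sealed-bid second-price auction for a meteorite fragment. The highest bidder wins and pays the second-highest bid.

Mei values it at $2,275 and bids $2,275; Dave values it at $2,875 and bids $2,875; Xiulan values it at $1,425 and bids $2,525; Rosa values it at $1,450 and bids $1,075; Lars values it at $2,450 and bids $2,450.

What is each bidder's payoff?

Ordered from highest: Dave $2,875 > Xiulan $2,525 > Lars $2,450 > Mei $2,275 > Rosa $1,075.
Dave has the top bid and wins; the price is the second-highest bid, $2,525.
Dave's payoff = $2,875 − $2,525 = $350. All other bidders lose, so their payoff is 0.

Mei $0, Dave $350, Xiulan $0, Rosa $0, Lars $0.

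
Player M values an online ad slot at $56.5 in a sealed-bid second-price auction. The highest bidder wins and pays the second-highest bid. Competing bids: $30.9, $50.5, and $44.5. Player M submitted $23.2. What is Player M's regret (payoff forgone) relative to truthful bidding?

$6.0

The highest competing bid is $50.5.
Bidding truthfully at $56.5: Player M has the top bid, wins, and pays the second-highest bid $50.5. Payoff = $56.5 − $50.5 = $6.0.
Bidding $23.2: the top bid is $50.5 (a rival), so Player M loses. Payoff = $0.0.
Regret = truthful payoff − actual payoff = $6.0 − $0.0 = $6.0.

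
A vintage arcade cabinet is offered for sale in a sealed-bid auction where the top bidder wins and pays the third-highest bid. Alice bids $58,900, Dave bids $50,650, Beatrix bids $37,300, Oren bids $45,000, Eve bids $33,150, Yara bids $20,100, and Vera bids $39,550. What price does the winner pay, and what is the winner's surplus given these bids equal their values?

Price $45,000; surplus $13,900.

Ordered from highest: Alice $58,900 > Dave $50,650 > Oren $45,000 > Vera $39,550 > Beatrix $37,300 > Eve $33,150 > Yara $20,100.
Alice is the highest bidder, so Alice wins.
Under the third-price rule, the price is the third-highest bid: $45,000.
Surplus = $58,900 − $45,000 = $13,900.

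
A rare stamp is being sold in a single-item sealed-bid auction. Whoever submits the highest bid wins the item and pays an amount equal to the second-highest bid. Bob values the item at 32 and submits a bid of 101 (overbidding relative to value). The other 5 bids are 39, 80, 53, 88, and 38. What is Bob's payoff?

Highest competing bid: 88.
Bob's bid 101 is the highest overall, so Bob wins and pays the second-highest bid, 88.
Payoff = value − price = 32 − 88 = -56.
Overbidding won the item at a price above value — truthful bidding would have avoided this loss.

Bob's payoff: -56.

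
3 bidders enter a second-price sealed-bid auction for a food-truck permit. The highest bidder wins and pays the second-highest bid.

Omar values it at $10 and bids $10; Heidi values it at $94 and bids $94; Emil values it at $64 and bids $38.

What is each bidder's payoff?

Ordered from highest: Heidi $94, then Emil $38, then Omar $10.
Heidi has the top bid and wins; the price is the second-highest bid, $38.
Heidi's payoff = $94 − $38 = $56. All other bidders lose, so their payoff is 0.

Omar $0, Heidi $56, Emil $0.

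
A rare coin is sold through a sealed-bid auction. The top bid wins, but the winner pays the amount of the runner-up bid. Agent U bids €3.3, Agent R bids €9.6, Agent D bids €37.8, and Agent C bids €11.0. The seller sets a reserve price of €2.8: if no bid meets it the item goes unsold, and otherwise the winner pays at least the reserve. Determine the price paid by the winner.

Bids in descending order: Agent D €37.8 > Agent C €11.0 > Agent R €9.6 > Agent U €3.3.
Agent D has the highest bid, so Agent D wins.
The second-highest bid is €11.0, which exceeds the reserve, so that sets the price.

The winner pays €11.0.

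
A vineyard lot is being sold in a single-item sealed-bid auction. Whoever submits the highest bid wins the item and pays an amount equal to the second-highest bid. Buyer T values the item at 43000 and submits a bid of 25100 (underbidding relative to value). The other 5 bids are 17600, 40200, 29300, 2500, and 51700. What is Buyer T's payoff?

0

Highest competing bid: 51700.
Buyer T's bid 25100 is not the highest, so Buyer T loses, pays nothing, and earns zero payoff.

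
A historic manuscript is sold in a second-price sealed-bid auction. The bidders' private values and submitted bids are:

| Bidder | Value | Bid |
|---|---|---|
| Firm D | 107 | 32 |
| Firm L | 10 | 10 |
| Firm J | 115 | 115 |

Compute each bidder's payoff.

Payoffs: Firm D 0, Firm L 0, Firm J 83.

Sorted high to low: Firm J 115, then Firm D 32, then Firm L 10.
Firm J has the top bid and wins; the price is the second-highest bid, 32.
Firm J's payoff = 115 − 32 = 83. All other bidders lose, so their payoff is 0.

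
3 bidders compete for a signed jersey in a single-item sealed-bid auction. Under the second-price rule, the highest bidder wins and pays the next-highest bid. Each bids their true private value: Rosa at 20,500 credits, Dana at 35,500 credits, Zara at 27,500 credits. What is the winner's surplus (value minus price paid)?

8,000 credits

Ranking the bids: Dana 35,500 credits > Zara 27,500 credits > Rosa 20,500 credits.
Dana wins with the top bid and pays the second-highest, 27,500 credits.
Surplus = 35,500 credits − 27,500 credits = 8,000 credits.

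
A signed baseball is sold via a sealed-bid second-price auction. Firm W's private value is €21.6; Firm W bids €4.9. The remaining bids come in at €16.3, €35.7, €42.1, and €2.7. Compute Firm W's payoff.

Firm W's payoff: €0.0.

Highest competing bid: €42.1.
Firm W's bid €4.9 is not the highest, so Firm W loses, pays nothing, and earns zero payoff.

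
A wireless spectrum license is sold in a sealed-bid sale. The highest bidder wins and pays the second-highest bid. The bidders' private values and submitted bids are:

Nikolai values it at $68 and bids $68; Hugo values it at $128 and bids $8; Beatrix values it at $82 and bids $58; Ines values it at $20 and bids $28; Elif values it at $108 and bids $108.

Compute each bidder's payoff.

Nikolai $0, Hugo $0, Beatrix $0, Ines $0, Elif $40.

Bids in descending order: Elif $108, then Nikolai $68, then Beatrix $58, then Ines $28, then Hugo $8.
Elif has the top bid and wins; the price is the second-highest bid, $68.
Elif's payoff = $108 − $68 = $40. All other bidders lose, so their payoff is 0.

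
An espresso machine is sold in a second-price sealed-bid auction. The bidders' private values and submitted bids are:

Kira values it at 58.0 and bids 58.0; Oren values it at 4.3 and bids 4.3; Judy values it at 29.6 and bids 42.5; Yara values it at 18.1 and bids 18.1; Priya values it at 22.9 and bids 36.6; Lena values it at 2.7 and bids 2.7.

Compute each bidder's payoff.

Ranking the bids: Kira 58.0 > Judy 42.5 > Priya 36.6 > Yara 18.1 > Oren 4.3 > Lena 2.7.
Kira has the top bid and wins; the price is the second-highest bid, 42.5.
Kira's payoff = 58.0 − 42.5 = 15.5. All other bidders lose, so their payoff is 0.

Payoffs: Kira 15.5, Oren 0.0, Judy 0.0, Yara 0.0, Priya 0.0, Lena 0.0.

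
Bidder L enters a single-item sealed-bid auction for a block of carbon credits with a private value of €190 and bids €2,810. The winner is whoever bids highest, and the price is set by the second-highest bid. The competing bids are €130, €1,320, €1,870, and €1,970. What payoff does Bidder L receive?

Payoff = -€1,780.

Highest competing bid: €1,970.
Bidder L's bid €2,810 is the highest overall, so Bidder L wins and pays the second-highest bid, €1,970.
Payoff = value − price = €190 − €1,970 = -€1,780.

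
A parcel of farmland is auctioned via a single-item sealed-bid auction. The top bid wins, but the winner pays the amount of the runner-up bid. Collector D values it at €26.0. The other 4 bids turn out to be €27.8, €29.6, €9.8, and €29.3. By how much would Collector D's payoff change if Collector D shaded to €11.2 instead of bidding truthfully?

The highest competing bid is €29.6.
Bidding truthfully at €26.0: the top bid is €29.6 (a rival), so Collector D loses. Payoff = €0.0.
Bidding €11.2: the top bid is €29.6 (a rival), so Collector D loses. Payoff = €0.0.
Change = €0.0 − €0.0 = €0.0.

Payoff change: €0.0.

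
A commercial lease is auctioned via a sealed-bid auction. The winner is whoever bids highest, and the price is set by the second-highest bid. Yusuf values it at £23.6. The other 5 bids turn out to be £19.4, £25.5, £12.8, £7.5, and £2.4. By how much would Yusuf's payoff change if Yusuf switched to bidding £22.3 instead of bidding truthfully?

£0.0

The highest competing bid is £25.5.
Bidding truthfully at £23.6: the top bid is £25.5 (a rival), so Yusuf loses. Payoff = £0.0.
Bidding £22.3: the top bid is £25.5 (a rival), so Yusuf loses. Payoff = £0.0.
Change = £0.0 − £0.0 = £0.0.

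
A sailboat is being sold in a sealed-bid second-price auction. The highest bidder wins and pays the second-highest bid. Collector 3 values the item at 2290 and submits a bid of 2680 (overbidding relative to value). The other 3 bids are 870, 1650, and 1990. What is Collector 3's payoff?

Highest competing bid: 1990.
Collector 3's bid 2680 is the highest overall, so Collector 3 wins and pays the second-highest bid, 1990.
Payoff = value − price = 2290 − 1990 = 300.

300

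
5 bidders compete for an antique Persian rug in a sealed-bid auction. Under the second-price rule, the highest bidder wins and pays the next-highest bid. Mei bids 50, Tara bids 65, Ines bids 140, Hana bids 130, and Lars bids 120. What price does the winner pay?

Price paid: 130.

Ranking the bids: Ines 140, then Hana 130, then Lars 120, then Tara 65, then Mei 50.
Ines has the highest bid, so Ines wins.
The second-highest bid is 130, so that is what Ines pays.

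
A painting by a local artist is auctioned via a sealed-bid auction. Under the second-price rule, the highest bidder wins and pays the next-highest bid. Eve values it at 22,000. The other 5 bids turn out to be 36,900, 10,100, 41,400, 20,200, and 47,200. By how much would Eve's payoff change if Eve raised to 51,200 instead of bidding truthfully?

The highest competing bid is 47,200.
Bidding truthfully at 22,000: the top bid is 47,200 (a rival), so Eve loses. Payoff = 0.
Bidding 51,200: Eve has the top bid, wins, and pays the second-highest bid 47,200. Payoff = 22,000 − 47,200 = -25,200.
Change = -25,200 − 0 = -25,200.

-25,200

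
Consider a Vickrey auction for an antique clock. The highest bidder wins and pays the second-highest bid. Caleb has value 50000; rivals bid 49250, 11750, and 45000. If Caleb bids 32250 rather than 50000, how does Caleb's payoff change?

Change in payoff: -750.

The highest competing bid is 49250.
Bidding truthfully at 50000: Caleb has the top bid, wins, and pays the second-highest bid 49250. Payoff = 50000 − 49250 = 750.
Bidding 32250: the top bid is 49250 (a rival), so Caleb loses. Payoff = 0.
Change = 0 − 750 = -750.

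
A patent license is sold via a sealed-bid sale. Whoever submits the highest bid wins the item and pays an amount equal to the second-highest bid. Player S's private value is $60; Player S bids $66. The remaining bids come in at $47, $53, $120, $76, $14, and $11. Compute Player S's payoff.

$0

Highest competing bid: $120.
Player S's bid $66 is not the highest, so Player S loses, pays nothing, and earns zero payoff.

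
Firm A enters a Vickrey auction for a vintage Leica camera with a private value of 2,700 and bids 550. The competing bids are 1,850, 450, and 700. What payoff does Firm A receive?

Highest competing bid: 1,850.
Firm A's bid 550 is not the highest, so Firm A loses, pays nothing, and earns zero payoff.

Firm A's payoff: 0.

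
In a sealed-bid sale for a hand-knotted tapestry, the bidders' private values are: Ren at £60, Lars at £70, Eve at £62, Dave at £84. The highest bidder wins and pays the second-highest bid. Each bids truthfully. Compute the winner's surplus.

Winner's surplus: £14.

Bids in descending order: Dave £84; Lars £70; Eve £62; Ren £60.
Dave wins with the top bid and pays the second-highest, £70.
Surplus = £84 − £70 = £14.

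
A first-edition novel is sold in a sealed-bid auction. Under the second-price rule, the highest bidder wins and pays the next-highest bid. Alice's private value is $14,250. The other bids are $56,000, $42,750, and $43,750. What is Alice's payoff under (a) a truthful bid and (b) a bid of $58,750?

The highest competing bid is $56,000.
Bidding truthfully at $14,250: the top bid is $56,000 (a rival), so Alice loses. Payoff = $0.
Bidding $58,750: Alice has the top bid, wins, and pays the second-highest bid $56,000. Payoff = $14,250 − $56,000 = -$41,750.

(a) $0  (b) -$41,750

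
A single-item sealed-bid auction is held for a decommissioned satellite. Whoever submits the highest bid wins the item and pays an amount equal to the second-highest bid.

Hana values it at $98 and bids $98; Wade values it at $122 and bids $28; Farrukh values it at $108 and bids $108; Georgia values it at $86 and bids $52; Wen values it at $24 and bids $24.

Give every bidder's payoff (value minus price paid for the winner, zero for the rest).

Bids in descending order: Farrukh $108, then Hana $98, then Georgia $52, then Wade $28, then Wen $24.
Farrukh has the top bid and wins; the price is the second-highest bid, $98.
Farrukh's payoff = $108 − $98 = $10. All other bidders lose, so their payoff is 0.

Payoffs: Hana $0, Wade $0, Farrukh $10, Georgia $0, Wen $0.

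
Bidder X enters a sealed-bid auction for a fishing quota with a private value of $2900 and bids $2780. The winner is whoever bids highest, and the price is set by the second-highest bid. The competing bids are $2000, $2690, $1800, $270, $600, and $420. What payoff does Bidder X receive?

Highest competing bid: $2690.
Bidder X's bid $2780 is the highest overall, so Bidder X wins and pays the second-highest bid, $2690.
Payoff = value − price = $2900 − $2690 = $210.

$210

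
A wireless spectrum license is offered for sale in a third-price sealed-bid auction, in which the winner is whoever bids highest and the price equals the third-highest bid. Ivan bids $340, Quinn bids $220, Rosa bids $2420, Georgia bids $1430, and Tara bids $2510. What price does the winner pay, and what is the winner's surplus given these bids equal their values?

Price $1430; surplus $1080.

Sorted high to low: Tara $2510 > Rosa $2420 > Georgia $1430 > Ivan $340 > Quinn $220.
Tara is the highest bidder, so Tara wins.
Under the third-price rule, the price is the third-highest bid: $1430.
Surplus = $2510 − $1430 = $1080.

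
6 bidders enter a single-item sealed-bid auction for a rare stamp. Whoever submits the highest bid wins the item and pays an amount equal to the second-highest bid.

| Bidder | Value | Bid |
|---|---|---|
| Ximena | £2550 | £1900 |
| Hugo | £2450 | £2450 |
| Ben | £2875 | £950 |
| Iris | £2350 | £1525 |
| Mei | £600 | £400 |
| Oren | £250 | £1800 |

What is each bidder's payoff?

Ximena £0, Hugo £550, Ben £0, Iris £0, Mei £0, Oren £0.

Ordered from highest: Hugo £2450; Ximena £1900; Oren £1800; Iris £1525; Ben £950; Mei £400.
Hugo has the top bid and wins; the price is the second-highest bid, £1900.
Hugo's payoff = £2450 − £1900 = £550. All other bidders lose, so their payoff is 0.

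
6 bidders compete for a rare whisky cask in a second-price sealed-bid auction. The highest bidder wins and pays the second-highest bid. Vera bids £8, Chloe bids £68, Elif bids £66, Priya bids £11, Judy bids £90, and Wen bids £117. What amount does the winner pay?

£90

Sorted high to low: Wen £117; Judy £90; Chloe £68; Elif £66; Priya £11; Vera £8.
Wen has the highest bid, so Wen wins.
The second-highest bid is £90, so that is what Wen pays.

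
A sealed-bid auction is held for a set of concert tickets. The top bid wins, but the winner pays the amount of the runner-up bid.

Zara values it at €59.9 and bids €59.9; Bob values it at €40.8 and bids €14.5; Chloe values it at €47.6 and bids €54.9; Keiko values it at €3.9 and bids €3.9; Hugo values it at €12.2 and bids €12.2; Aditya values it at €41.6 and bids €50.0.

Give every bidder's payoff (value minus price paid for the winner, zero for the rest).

Payoffs: Zara €5.0, Bob €0.0, Chloe €0.0, Keiko €0.0, Hugo €0.0, Aditya €0.0.

Ranking the bids: Zara €59.9; Chloe €54.9; Aditya €50.0; Bob €14.5; Hugo €12.2; Keiko €3.9.
Zara has the top bid and wins; the price is the second-highest bid, €54.9.
Zara's payoff = €59.9 − €54.9 = €5.0. All other bidders lose, so their payoff is 0.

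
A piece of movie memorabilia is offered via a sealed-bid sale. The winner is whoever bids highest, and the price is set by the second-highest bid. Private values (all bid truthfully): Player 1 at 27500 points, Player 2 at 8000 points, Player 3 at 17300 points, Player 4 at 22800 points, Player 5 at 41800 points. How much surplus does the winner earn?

Surplus = 14300 points.

Ordered from highest: Player 5 41800 points, then Player 1 27500 points, then Player 4 22800 points, then Player 3 17300 points, then Player 2 8000 points.
Player 5 wins with the top bid and pays the second-highest, 27500 points.
Surplus = 41800 points − 27500 points = 14300 points.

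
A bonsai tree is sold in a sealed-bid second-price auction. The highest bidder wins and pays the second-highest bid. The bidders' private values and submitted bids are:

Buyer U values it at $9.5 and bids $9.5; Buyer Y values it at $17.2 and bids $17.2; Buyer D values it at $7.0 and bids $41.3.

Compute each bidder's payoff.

Buyer U $0.0, Buyer Y $0.0, Buyer D -$10.2.

Ranking the bids: Buyer D $41.3 > Buyer Y $17.2 > Buyer U $9.5.
Buyer D has the top bid and wins; the price is the second-highest bid, $17.2.
Buyer D's payoff = $7.0 − $17.2 = -$10.2. All other bidders lose, so their payoff is 0.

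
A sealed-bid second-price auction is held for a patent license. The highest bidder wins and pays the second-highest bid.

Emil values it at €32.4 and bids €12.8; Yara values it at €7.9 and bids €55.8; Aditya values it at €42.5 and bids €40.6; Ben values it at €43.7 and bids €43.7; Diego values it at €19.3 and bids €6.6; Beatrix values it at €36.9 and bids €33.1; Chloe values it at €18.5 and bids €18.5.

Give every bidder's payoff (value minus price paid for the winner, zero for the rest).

Sorted high to low: Yara €55.8; Ben €43.7; Aditya €40.6; Beatrix €33.1; Chloe €18.5; Emil €12.8; Diego €6.6.
Yara has the top bid and wins; the price is the second-highest bid, €43.7.
Yara's payoff = €7.9 − €43.7 = -€35.8. All other bidders lose, so their payoff is 0.

Payoffs: Emil €0.0, Yara -€35.8, Aditya €0.0, Ben €0.0, Diego €0.0, Beatrix €0.0, Chloe €0.0.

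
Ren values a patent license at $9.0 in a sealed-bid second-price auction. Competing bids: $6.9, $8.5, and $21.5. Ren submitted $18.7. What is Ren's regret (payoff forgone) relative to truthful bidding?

The highest competing bid is $21.5.
Bidding truthfully at $9.0: the top bid is $21.5 (a rival), so Ren loses. Payoff = $0.0.
Bidding $18.7: the top bid is $21.5 (a rival), so Ren loses. Payoff = $0.0.
Regret = truthful payoff − actual payoff = $0.0 − $0.0 = $0.0.

$0.0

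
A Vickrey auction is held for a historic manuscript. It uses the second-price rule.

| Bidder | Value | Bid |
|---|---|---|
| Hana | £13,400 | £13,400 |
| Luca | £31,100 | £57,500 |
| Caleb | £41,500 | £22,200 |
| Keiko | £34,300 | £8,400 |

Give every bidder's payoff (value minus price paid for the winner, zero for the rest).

Ordered from highest: Luca £57,500, then Caleb £22,200, then Hana £13,400, then Keiko £8,400.
Luca has the top bid and wins; the price is the second-highest bid, £22,200.
Luca's payoff = £31,100 − £22,200 = £8,900. All other bidders lose, so their payoff is 0.

Payoffs: Hana £0, Luca £8,900, Caleb £0, Keiko £0.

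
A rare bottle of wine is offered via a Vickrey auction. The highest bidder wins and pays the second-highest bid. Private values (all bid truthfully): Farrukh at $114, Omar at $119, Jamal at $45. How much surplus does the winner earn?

$5

Sorted high to low: Omar $119; Farrukh $114; Jamal $45.
Omar wins with the top bid and pays the second-highest, $114.
Surplus = $119 − $114 = $5.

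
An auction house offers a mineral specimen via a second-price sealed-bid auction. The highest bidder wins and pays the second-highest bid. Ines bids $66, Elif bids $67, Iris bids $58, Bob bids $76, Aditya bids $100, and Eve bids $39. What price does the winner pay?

Bids in descending order: Aditya $100; Bob $76; Elif $67; Ines $66; Iris $58; Eve $39.
Aditya has the highest bid, so Aditya wins.
The second-highest bid is $76, so that is what Aditya pays.

Price paid: $76.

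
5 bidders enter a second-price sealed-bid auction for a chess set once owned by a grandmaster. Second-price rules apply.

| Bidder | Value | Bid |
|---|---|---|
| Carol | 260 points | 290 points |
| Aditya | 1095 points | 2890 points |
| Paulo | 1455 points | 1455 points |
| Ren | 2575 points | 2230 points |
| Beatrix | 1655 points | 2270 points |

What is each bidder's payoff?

Sorted high to low: Aditya 2890 points > Beatrix 2270 points > Ren 2230 points > Paulo 1455 points > Carol 290 points.
Aditya has the top bid and wins; the price is the second-highest bid, 2270 points.
Aditya's payoff = 1095 points − 2270 points = -1175 points. All other bidders lose, so their payoff is 0.

Payoffs: Carol 0 points, Aditya -1175 points, Paulo 0 points, Ren 0 points, Beatrix 0 points.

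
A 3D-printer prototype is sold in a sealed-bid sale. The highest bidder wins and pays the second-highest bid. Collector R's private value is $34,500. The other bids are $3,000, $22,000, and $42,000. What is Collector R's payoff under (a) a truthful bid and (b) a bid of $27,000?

(a) $0  (b) $0

The highest competing bid is $42,000.
Bidding truthfully at $34,500: the top bid is $42,000 (a rival), so Collector R loses. Payoff = $0.
Bidding $27,000: the top bid is $42,000 (a rival), so Collector R loses. Payoff = $0.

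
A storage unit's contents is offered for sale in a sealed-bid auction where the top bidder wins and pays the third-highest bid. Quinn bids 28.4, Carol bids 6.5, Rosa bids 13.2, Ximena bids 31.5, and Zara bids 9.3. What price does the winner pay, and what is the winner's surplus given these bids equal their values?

The winner pays 13.2 for a surplus of 18.3.

Ranking the bids: Ximena 31.5; Quinn 28.4; Rosa 13.2; Zara 9.3; Carol 6.5.
Ximena is the highest bidder, so Ximena wins.
Under the third-price rule, the price is the third-highest bid: 13.2.
Surplus = 31.5 − 13.2 = 18.3.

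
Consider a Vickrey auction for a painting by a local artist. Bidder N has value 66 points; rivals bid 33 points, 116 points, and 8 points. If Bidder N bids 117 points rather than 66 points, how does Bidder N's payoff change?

The highest competing bid is 116 points.
Bidding truthfully at 66 points: the top bid is 116 points (a rival), so Bidder N loses. Payoff = 0 points.
Bidding 117 points: Bidder N has the top bid, wins, and pays the second-highest bid 116 points. Payoff = 66 points − 116 points = -50 points.
Change = -50 points − 0 points = -50 points.

Payoff change: -50 points.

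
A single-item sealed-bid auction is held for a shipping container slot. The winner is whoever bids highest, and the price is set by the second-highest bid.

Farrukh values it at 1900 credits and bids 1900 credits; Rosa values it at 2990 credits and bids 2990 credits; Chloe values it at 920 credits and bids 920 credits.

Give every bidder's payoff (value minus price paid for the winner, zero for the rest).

Sorted high to low: Rosa 2990 credits; Farrukh 1900 credits; Chloe 920 credits.
Rosa has the top bid and wins; the price is the second-highest bid, 1900 credits.
Rosa's payoff = 2990 credits − 1900 credits = 1090 credits. All other bidders lose, so their payoff is 0.

Payoffs: Farrukh 0 credits, Rosa 1090 credits, Chloe 0 credits.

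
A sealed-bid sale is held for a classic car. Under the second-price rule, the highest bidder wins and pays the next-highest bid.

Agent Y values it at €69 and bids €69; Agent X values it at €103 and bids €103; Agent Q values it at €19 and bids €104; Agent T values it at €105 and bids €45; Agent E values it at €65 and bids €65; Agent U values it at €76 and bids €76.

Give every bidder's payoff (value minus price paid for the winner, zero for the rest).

Sorted high to low: Agent Q €104 > Agent X €103 > Agent U €76 > Agent Y €69 > Agent E €65 > Agent T €45.
Agent Q has the top bid and wins; the price is the second-highest bid, €103.
Agent Q's payoff = €19 − €103 = -€84. All other bidders lose, so their payoff is 0.

Payoffs: Agent Y €0, Agent X €0, Agent Q -€84, Agent T €0, Agent E €0, Agent U €0.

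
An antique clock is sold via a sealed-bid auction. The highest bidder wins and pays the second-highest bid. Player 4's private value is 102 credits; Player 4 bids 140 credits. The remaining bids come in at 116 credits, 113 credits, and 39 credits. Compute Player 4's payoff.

Highest competing bid: 116 credits.
Player 4's bid 140 credits is the highest overall, so Player 4 wins and pays the second-highest bid, 116 credits.
Payoff = value − price = 102 credits − 116 credits = -14 credits.

-14 credits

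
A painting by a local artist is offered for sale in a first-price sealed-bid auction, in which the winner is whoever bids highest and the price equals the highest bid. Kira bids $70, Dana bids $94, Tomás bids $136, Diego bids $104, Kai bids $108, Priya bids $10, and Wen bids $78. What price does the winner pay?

Sorted high to low: Tomás $136; Kai $108; Diego $104; Dana $94; Wen $78; Kira $70; Priya $10.
Tomás is the highest bidder, so Tomás wins.
Under the first-price rule, the price is the highest bid: $136.

Price paid: $136.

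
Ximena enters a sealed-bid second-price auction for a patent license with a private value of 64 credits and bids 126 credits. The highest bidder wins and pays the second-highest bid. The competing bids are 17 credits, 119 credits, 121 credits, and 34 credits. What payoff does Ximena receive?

Highest competing bid: 121 credits.
Ximena's bid 126 credits is the highest overall, so Ximena wins and pays the second-highest bid, 121 credits.
Payoff = value − price = 64 credits − 121 credits = -57 credits.
Overbidding won the item at a price above value — truthful bidding would have avoided this loss.

Payoff = -57 credits.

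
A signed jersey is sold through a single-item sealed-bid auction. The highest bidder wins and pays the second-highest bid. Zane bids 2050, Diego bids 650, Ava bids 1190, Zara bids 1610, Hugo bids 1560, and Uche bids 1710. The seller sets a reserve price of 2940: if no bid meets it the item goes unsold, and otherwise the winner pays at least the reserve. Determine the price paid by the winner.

unsold

Bids in descending order: Zane 2050; Uche 1710; Zara 1610; Hugo 1560; Ava 1190; Diego 650.
The top bid 2050 is below the reserve 2940, so the item goes unsold and nothing is paid.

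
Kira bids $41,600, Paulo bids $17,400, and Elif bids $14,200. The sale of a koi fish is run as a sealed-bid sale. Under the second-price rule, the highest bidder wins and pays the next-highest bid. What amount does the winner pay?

The winner pays $17,400.

Ranking the bids: Kira $41,600; Paulo $17,400; Elif $14,200.
Kira has the highest bid, so Kira wins.
The second-highest bid is $17,400, so that is what Kira pays.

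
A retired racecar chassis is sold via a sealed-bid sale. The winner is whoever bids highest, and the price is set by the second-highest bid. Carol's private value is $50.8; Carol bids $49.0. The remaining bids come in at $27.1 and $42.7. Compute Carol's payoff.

Highest competing bid: $42.7.
Carol's bid $49.0 is the highest overall, so Carol wins and pays the second-highest bid, $42.7.
Payoff = value − price = $50.8 − $42.7 = $8.1.

Carol's payoff: $8.1.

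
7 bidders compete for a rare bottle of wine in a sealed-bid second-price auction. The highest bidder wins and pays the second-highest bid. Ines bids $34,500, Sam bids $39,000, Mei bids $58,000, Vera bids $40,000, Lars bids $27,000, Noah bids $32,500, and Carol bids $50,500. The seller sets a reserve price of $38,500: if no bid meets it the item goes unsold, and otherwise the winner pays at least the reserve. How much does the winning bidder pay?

Price paid: $50,500.

Ranking the bids: Mei $58,000; Carol $50,500; Vera $40,000; Sam $39,000; Ines $34,500; Noah $32,500; Lars $27,000.
Mei has the highest bid, so Mei wins.
The second-highest bid is $50,500, which exceeds the reserve, so that sets the price.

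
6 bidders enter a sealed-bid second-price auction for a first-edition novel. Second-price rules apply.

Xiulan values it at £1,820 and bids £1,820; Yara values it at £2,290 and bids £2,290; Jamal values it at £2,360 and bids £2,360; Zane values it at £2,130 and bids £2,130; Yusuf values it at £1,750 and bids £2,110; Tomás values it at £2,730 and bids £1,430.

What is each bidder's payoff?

Payoffs: Xiulan £0, Yara £0, Jamal £70, Zane £0, Yusuf £0, Tomás £0.

Ranking the bids: Jamal £2,360 > Yara £2,290 > Zane £2,130 > Yusuf £2,110 > Xiulan £1,820 > Tomás £1,430.
Jamal has the top bid and wins; the price is the second-highest bid, £2,290.
Jamal's payoff = £2,360 − £2,290 = £70. All other bidders lose, so their payoff is 0.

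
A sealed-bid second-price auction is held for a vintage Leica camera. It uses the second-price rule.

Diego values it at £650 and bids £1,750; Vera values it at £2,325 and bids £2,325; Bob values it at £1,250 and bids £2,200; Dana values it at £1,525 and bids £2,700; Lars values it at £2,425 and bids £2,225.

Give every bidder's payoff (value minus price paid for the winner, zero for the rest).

Sorted high to low: Dana £2,700, then Vera £2,325, then Lars £2,225, then Bob £2,200, then Diego £1,750.
Dana has the top bid and wins; the price is the second-highest bid, £2,325.
Dana's payoff = £1,525 − £2,325 = -£800. All other bidders lose, so their payoff is 0.

Diego £0, Vera £0, Bob £0, Dana -£800, Lars £0.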